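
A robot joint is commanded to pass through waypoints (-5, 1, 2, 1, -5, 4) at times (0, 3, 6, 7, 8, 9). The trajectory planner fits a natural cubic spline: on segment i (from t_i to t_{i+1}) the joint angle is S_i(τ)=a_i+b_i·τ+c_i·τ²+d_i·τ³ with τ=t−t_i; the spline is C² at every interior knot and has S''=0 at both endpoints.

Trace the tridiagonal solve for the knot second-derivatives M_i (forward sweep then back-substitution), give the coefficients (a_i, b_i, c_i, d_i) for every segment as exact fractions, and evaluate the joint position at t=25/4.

Δ: Δ0=2, Δ1=1/3, Δ2=-1, Δ3=-6, Δ4=9
row 1: diag=12, rhs=-10; c'=1/4, d'=-5/6
row 2: denom=8−3·1/4=29/4; d'=(-8−3·-5/6)/(29/4)=-22/29
row 3: denom=4−1·4/29=112/29; d'=(-30−1·-22/29)/(112/29)=-53/7
row 4: denom=4−1·29/112=419/112; d'=(90−1·-53/7)/(419/112)=10928/419
back: M4=10928/419
back: M3=-53/7−29/112·10928/419=-6002/419
back: M2=-22/29−4/29·-6002/419=510/419
back: M1=-5/6−1/4·510/419=-1430/1257
M: M0=0, M1=-1430/1257, M2=510/419, M3=-6002/419, M4=10928/419, M5=0
seg 0: a=-5, c=M0/2=0, d=(M1−M0)/(6·3)=-715/11313, b=Δ0−h0·(2M0+M1)/6=3229/1257
seg 1: a=1, c=M1/2=-715/1257, d=(M2−M1)/(6·3)=1480/11313, b=Δ1−h1·(2M1+M2)/6=1084/1257
seg 2: a=2, c=M2/2=255/419, d=(M3−M2)/(6·1)=-3256/1257, b=Δ2−h2·(2M2+M3)/6=1234/1257
seg 3: a=1, c=M3/2=-3001/419, d=(M4−M3)/(6·1)=8465/1257, b=Δ3−h3·(2M3+M4)/6=-7004/1257
seg 4: a=-5, c=M4/2=5464/419, d=(M5−M4)/(6·1)=-5464/1257, b=Δ4−h4·(2M4+M5)/6=385/1257
t_q=25/4 → seg 2, τ=1/4; S=2+1234/1257·τ+255/419·τ²+-3256/1257·τ³=15037/6704

  seg 0: a=-5 b=3229/1257 c=0 d=-715/11313
  seg 1: a=1 b=1084/1257 c=-715/1257 d=1480/11313
  seg 2: a=2 b=1234/1257 c=255/419 d=-3256/1257
  seg 3: a=1 b=-7004/1257 c=-3001/419 d=8465/1257
  seg 4: a=-5 b=385/1257 c=5464/419 d=-5464/1257
S(25/4) = 15037/6704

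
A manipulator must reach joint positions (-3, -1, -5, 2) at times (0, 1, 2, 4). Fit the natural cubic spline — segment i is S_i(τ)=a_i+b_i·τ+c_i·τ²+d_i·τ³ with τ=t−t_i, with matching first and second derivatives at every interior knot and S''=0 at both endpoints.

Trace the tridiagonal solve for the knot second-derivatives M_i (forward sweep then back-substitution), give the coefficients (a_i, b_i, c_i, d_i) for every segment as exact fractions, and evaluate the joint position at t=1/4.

Δ: Δ0=2, Δ1=-4, Δ2=7/2
row 1: diag=4, rhs=-36; c'=1/4, d'=-9
row 2: denom=6−1·1/4=23/4; d'=(45−1·-9)/(23/4)=216/23
back: M2=216/23
back: M1=-9−1/4·216/23=-261/23
M: M0=0, M1=-261/23, M2=216/23, M3=0
seg 0: a=-3, c=M0/2=0, d=(M1−M0)/(6·1)=-87/46, b=Δ0−h0·(2M0+M1)/6=179/46
seg 1: a=-1, c=M1/2=-261/46, d=(M2−M1)/(6·1)=159/46, b=Δ1−h1·(2M1+M2)/6=-41/23
seg 2: a=-5, c=M2/2=108/23, d=(M3−M2)/(6·2)=-18/23, b=Δ2−h2·(2M2+M3)/6=-127/46
t_q=1/4 → seg 0, τ=1/4; S=-3+179/46·τ+0·τ²+-87/46·τ³=-6055/2944

  seg 0: a=-3 b=179/46 c=0 d=-87/46
  seg 1: a=-1 b=-41/23 c=-261/46 d=159/46
  seg 2: a=-5 b=-127/46 c=108/23 d=-18/23
S(1/4) = -6055/2944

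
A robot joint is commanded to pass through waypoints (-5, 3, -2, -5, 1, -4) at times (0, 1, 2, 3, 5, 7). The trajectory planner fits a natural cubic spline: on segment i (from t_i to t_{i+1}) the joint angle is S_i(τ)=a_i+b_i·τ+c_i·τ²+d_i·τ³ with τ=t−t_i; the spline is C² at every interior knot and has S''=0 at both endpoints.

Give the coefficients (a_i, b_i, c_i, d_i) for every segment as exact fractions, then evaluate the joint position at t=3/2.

Δ: Δ0=8, Δ1=-5, Δ2=-3, Δ3=3, Δ4=-5/2
row 1: diag=4, rhs=-78; c'=1/4, d'=-39/2
row 2: denom=4−1·1/4=15/4; d'=(12−1·-39/2)/(15/4)=42/5
row 3: denom=6−1·4/15=86/15; d'=(36−1·42/5)/(86/15)=207/43
row 4: denom=8−2·15/43=314/43; d'=(-33−2·207/43)/(314/43)=-1833/314
back: M4=-1833/314
back: M3=207/43−15/43·-1833/314=2151/314
back: M2=42/5−4/15·2151/314=1032/157
back: M1=-39/2−1/4·1032/157=-6639/314
M: M0=0, M1=-6639/314, M2=1032/157, M3=2151/314, M4=-1833/314, M5=0
seg 0: a=-5, c=M0/2=0, d=(M1−M0)/(6·1)=-2213/628, b=Δ0−h0·(2M0+M1)/6=7237/628
seg 1: a=3, c=M1/2=-6639/628, d=(M2−M1)/(6·1)=2901/628, b=Δ1−h1·(2M1+M2)/6=299/314
seg 2: a=-2, c=M2/2=516/157, d=(M3−M2)/(6·1)=29/628, b=Δ2−h2·(2M2+M3)/6=-3977/628
seg 3: a=-5, c=M3/2=2151/628, d=(M4−M3)/(6·2)=-166/157, b=Δ3−h3·(2M3+M4)/6=119/314
seg 4: a=1, c=M4/2=-1833/628, d=(M5−M4)/(6·2)=611/1256, b=Δ4−h4·(2M4+M5)/6=437/314
t_q=3/2 → seg 1, τ=1/2; S=3+299/314·τ+-6639/628·τ²+2901/628·τ³=7087/5024

  seg 0: a=-5 b=7237/628 c=0 d=-2213/628
  seg 1: a=3 b=299/314 c=-6639/628 d=2901/628
  seg 2: a=-2 b=-3977/628 c=516/157 d=29/628
  seg 3: a=-5 b=119/314 c=2151/628 d=-166/157
  seg 4: a=1 b=437/314 c=-1833/628 d=611/1256
S(3/2) = 7087/5024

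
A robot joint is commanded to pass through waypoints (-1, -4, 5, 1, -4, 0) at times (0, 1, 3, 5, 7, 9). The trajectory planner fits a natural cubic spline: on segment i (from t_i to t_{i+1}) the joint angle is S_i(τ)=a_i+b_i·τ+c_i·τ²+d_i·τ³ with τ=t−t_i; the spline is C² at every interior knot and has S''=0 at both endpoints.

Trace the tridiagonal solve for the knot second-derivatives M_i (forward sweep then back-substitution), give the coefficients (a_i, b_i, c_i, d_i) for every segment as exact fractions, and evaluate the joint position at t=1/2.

Δ: Δ0=-3, Δ1=9/2, Δ2=-2, Δ3=-5/2, Δ4=2
row 1: diag=6, rhs=45; c'=1/3, d'=15/2
row 2: denom=8−2·1/3=22/3; d'=(-39−2·15/2)/(22/3)=-81/11
row 3: denom=8−2·3/11=82/11; d'=(-3−2·-81/11)/(82/11)=129/82
row 4: denom=8−2·11/41=306/41; d'=(27−2·129/82)/(306/41)=163/51
back: M4=163/51
back: M3=129/82−11/41·163/51=73/102
back: M2=-81/11−3/11·73/102=-257/34
back: M1=15/2−1/3·-257/34=511/51
M: M0=0, M1=511/51, M2=-257/34, M3=73/102, M4=163/51, M5=0
seg 0: a=-1, c=M0/2=0, d=(M1−M0)/(6·1)=511/306, b=Δ0−h0·(2M0+M1)/6=-1429/306
seg 1: a=-4, c=M1/2=511/102, d=(M2−M1)/(6·2)=-1793/1224, b=Δ1−h1·(2M1+M2)/6=52/153
seg 2: a=5, c=M2/2=-257/68, d=(M3−M2)/(6·2)=211/306, b=Δ2−h2·(2M2+M3)/6=857/306
seg 3: a=1, c=M3/2=73/204, d=(M4−M3)/(6·2)=253/1224, b=Δ3−h3·(2M3+M4)/6=-1237/306
seg 4: a=-4, c=M4/2=163/102, d=(M5−M4)/(6·2)=-163/612, b=Δ4−h4·(2M4+M5)/6=-20/153
t_q=1/2 → seg 0, τ=1/2; S=-1+-1429/306·τ+0·τ²+511/306·τ³=-2551/816

  seg 0: a=-1 b=-1429/306 c=0 d=511/306
  seg 1: a=-4 b=52/153 c=511/102 d=-1793/1224
  seg 2: a=5 b=857/306 c=-257/68 d=211/306
  seg 3: a=1 b=-1237/306 c=73/204 d=253/1224
  seg 4: a=-4 b=-20/153 c=163/102 d=-163/612
S(1/2) = -2551/816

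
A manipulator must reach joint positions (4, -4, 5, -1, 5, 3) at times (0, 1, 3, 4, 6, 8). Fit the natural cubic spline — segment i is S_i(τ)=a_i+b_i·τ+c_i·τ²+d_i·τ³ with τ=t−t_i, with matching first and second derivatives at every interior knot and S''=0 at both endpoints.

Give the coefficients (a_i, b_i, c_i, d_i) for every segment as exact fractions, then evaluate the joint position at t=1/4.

  seg 0: a=4 b=-223/20 c=0 d=63/20
  seg 1: a=-4 b=-17/10 c=189/20 d=-127/40
  seg 2: a=5 b=-2 c=-48/5 d=28/5
  seg 3: a=-1 b=-22/5 c=36/5 d=-7/4
  seg 4: a=5 b=17/5 c=-33/10 d=11/20
S(1/4) = 323/256

Δ: Δ0=-8, Δ1=9/2, Δ2=-6, Δ3=3, Δ4=-1
row 1: diag=6, rhs=75; c'=1/3, d'=25/2
row 2: denom=6−2·1/3=16/3; d'=(-63−2·25/2)/(16/3)=-33/2
row 3: denom=6−1·3/16=93/16; d'=(54−1·-33/2)/(93/16)=376/31
row 4: denom=8−2·32/93=680/93; d'=(-24−2·376/31)/(680/93)=-33/5
back: M4=-33/5
back: M3=376/31−32/93·-33/5=72/5
back: M2=-33/2−3/16·72/5=-96/5
back: M1=25/2−1/3·-96/5=189/10
M: M0=0, M1=189/10, M2=-96/5, M3=72/5, M4=-33/5, M5=0
seg 0: a=4, c=M0/2=0, d=(M1−M0)/(6·1)=63/20, b=Δ0−h0·(2M0+M1)/6=-223/20
seg 1: a=-4, c=M1/2=189/20, d=(M2−M1)/(6·2)=-127/40, b=Δ1−h1·(2M1+M2)/6=-17/10
seg 2: a=5, c=M2/2=-48/5, d=(M3−M2)/(6·1)=28/5, b=Δ2−h2·(2M2+M3)/6=-2
seg 3: a=-1, c=M3/2=36/5, d=(M4−M3)/(6·2)=-7/4, b=Δ3−h3·(2M3+M4)/6=-22/5
seg 4: a=5, c=M4/2=-33/10, d=(M5−M4)/(6·2)=11/20, b=Δ4−h4·(2M4+M5)/6=17/5
t_q=1/4 → seg 0, τ=1/4; S=4+-223/20·τ+0·τ²+63/20·τ³=323/256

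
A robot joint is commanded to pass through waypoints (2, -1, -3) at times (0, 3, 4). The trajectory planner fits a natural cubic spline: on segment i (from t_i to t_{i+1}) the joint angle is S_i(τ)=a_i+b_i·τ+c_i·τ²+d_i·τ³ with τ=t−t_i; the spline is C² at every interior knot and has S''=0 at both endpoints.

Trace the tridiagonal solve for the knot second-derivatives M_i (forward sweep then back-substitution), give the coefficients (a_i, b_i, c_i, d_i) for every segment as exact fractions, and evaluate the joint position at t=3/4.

  seg 0: a=2 b=-5/8 c=0 d=-1/24
  seg 1: a=-1 b=-7/4 c=-3/8 d=1/8
S(3/4) = 775/512

Δ: Δ0=-1, Δ1=-2
row 1: diag=8, rhs=-6; c'=1/8, d'=-3/4
back: M1=-3/4
M: M0=0, M1=-3/4, M2=0
seg 0: a=2, c=M0/2=0, d=(M1−M0)/(6·3)=-1/24, b=Δ0−h0·(2M0+M1)/6=-5/8
seg 1: a=-1, c=M1/2=-3/8, d=(M2−M1)/(6·1)=1/8, b=Δ1−h1·(2M1+M2)/6=-7/4
t_q=3/4 → seg 0, τ=3/4; S=2+-5/8·τ+0·τ²+-1/24·τ³=775/512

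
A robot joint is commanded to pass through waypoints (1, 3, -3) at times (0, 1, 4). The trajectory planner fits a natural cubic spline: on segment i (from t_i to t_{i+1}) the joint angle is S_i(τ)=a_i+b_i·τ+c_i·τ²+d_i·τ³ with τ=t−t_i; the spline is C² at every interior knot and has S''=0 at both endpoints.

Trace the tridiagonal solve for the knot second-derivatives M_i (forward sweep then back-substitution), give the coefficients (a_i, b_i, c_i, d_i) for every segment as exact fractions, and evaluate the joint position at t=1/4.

  seg 0: a=1 b=5/2 c=0 d=-1/2
  seg 1: a=3 b=1 c=-3/2 d=1/6
S(1/4) = 207/128

Δ: Δ0=2, Δ1=-2
row 1: diag=8, rhs=-24; c'=3/8, d'=-3
back: M1=-3
M: M0=0, M1=-3, M2=0
seg 0: a=1, c=M0/2=0, d=(M1−M0)/(6·1)=-1/2, b=Δ0−h0·(2M0+M1)/6=5/2
seg 1: a=3, c=M1/2=-3/2, d=(M2−M1)/(6·3)=1/6, b=Δ1−h1·(2M1+M2)/6=1
t_q=1/4 → seg 0, τ=1/4; S=1+5/2·τ+0·τ²+-1/2·τ³=207/128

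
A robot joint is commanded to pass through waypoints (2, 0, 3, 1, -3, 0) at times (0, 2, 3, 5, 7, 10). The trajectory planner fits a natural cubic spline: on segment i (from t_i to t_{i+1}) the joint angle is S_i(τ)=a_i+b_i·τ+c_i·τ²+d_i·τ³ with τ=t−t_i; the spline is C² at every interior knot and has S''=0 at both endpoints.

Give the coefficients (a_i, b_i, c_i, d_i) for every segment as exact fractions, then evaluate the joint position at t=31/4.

Δ: Δ0=-1, Δ1=3, Δ2=-1, Δ3=-2, Δ4=1
row 1: diag=6, rhs=24; c'=1/6, d'=4
row 2: denom=6−1·1/6=35/6; d'=(-24−1·4)/(35/6)=-24/5
row 3: denom=8−2·12/35=256/35; d'=(-6−2·-24/5)/(256/35)=63/128
row 4: denom=10−2·35/128=605/64; d'=(18−2·63/128)/(605/64)=9/5
back: M4=9/5
back: M3=63/128−35/128·9/5=0
back: M2=-24/5−12/35·0=-24/5
back: M1=4−1/6·-24/5=24/5
M: M0=0, M1=24/5, M2=-24/5, M3=0, M4=9/5, M5=0
seg 0: a=2, c=M0/2=0, d=(M1−M0)/(6·2)=2/5, b=Δ0−h0·(2M0+M1)/6=-13/5
seg 1: a=0, c=M1/2=12/5, d=(M2−M1)/(6·1)=-8/5, b=Δ1−h1·(2M1+M2)/6=11/5
seg 2: a=3, c=M2/2=-12/5, d=(M3−M2)/(6·2)=2/5, b=Δ2−h2·(2M2+M3)/6=11/5
seg 3: a=1, c=M3/2=0, d=(M4−M3)/(6·2)=3/20, b=Δ3−h3·(2M3+M4)/6=-13/5
seg 4: a=-3, c=M4/2=9/10, d=(M5−M4)/(6·3)=-1/10, b=Δ4−h4·(2M4+M5)/6=-4/5
t_q=31/4 → seg 4, τ=3/4; S=-3+-4/5·τ+9/10·τ²+-1/10·τ³=-2007/640

  seg 0: a=2 b=-13/5 c=0 d=2/5
  seg 1: a=0 b=11/5 c=12/5 d=-8/5
  seg 2: a=3 b=11/5 c=-12/5 d=2/5
  seg 3: a=1 b=-13/5 c=0 d=3/20
  seg 4: a=-3 b=-4/5 c=9/10 d=-1/10
S(31/4) = -2007/640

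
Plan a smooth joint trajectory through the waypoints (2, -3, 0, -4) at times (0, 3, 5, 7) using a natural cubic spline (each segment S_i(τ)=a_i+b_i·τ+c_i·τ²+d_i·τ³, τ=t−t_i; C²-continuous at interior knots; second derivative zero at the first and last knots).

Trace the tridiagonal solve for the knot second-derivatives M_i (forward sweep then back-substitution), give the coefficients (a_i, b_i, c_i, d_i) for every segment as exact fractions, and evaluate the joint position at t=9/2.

Δ: Δ0=-5/3, Δ1=3/2, Δ2=-2
row 1: diag=10, rhs=19; c'=1/5, d'=19/10
row 2: denom=8−2·1/5=38/5; d'=(-21−2·19/10)/(38/5)=-62/19
back: M2=-62/19
back: M1=19/10−1/5·-62/19=97/38
M: M0=0, M1=97/38, M2=-62/19, M3=0
seg 0: a=2, c=M0/2=0, d=(M1−M0)/(6·3)=97/684, b=Δ0−h0·(2M0+M1)/6=-671/228
seg 1: a=-3, c=M1/2=97/76, d=(M2−M1)/(6·2)=-221/456, b=Δ1−h1·(2M1+M2)/6=101/114
seg 2: a=0, c=M2/2=-31/19, d=(M3−M2)/(6·2)=31/114, b=Δ2−h2·(2M2+M3)/6=10/57
t_q=9/2 → seg 1, τ=3/2; S=-3+101/114·τ+97/76·τ²+-221/456·τ³=-529/1216

  seg 0: a=2 b=-671/228 c=0 d=97/684
  seg 1: a=-3 b=101/114 c=97/76 d=-221/456
  seg 2: a=0 b=10/57 c=-31/19 d=31/114
S(9/2) = -529/1216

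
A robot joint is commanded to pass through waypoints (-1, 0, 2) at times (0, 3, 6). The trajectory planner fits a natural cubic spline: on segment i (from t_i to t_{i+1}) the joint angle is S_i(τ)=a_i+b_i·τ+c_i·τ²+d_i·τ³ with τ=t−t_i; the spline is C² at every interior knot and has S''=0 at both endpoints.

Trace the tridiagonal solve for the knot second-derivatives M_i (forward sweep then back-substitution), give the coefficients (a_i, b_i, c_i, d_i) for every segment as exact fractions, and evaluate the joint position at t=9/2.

  seg 0: a=-1 b=1/4 c=0 d=1/108
  seg 1: a=0 b=1/2 c=1/12 d=-1/108
S(9/2) = 29/32

Δ: Δ0=1/3, Δ1=2/3
row 1: diag=12, rhs=2; c'=1/4, d'=1/6
back: M1=1/6
M: M0=0, M1=1/6, M2=0
seg 0: a=-1, c=M0/2=0, d=(M1−M0)/(6·3)=1/108, b=Δ0−h0·(2M0+M1)/6=1/4
seg 1: a=0, c=M1/2=1/12, d=(M2−M1)/(6·3)=-1/108, b=Δ1−h1·(2M1+M2)/6=1/2
t_q=9/2 → seg 1, τ=3/2; S=0+1/2·τ+1/12·τ²+-1/108·τ³=29/32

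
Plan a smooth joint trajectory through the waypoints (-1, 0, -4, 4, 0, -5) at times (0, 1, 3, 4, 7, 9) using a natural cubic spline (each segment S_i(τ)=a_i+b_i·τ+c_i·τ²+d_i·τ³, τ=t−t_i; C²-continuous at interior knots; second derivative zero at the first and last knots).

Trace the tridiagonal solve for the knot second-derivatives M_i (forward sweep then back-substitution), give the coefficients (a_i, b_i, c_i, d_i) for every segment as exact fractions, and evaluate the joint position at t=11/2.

Δ: Δ0=1, Δ1=-2, Δ2=8, Δ3=-4/3, Δ4=-5/2
row 1: diag=6, rhs=-18; c'=1/3, d'=-3
row 2: denom=6−2·1/3=16/3; d'=(60−2·-3)/(16/3)=99/8
row 3: denom=8−1·3/16=125/16; d'=(-56−1·99/8)/(125/16)=-1094/125
row 4: denom=10−3·48/125=1106/125; d'=(-7−3·-1094/125)/(1106/125)=2407/1106
back: M4=2407/1106
back: M3=-1094/125−48/125·2407/1106=-5302/553
back: M2=99/8−3/16·-5302/553=15675/1106
back: M1=-3−1/3·15675/1106=-8543/1106
M: M0=0, M1=-8543/1106, M2=15675/1106, M3=-5302/553, M4=2407/1106, M5=0
seg 0: a=-1, c=M0/2=0, d=(M1−M0)/(6·1)=-8543/6636, b=Δ0−h0·(2M0+M1)/6=15179/6636
seg 1: a=0, c=M1/2=-8543/2212, d=(M2−M1)/(6·2)=12109/6636, b=Δ1−h1·(2M1+M2)/6=-5225/3318
seg 2: a=-4, c=M2/2=15675/2212, d=(M3−M2)/(6·1)=-26279/6636, b=Δ2−h2·(2M2+M3)/6=16171/3318
seg 3: a=4, c=M3/2=-2651/553, d=(M4−M3)/(6·3)=4337/6636, b=Δ3−h3·(2M3+M4)/6=47555/6636
seg 4: a=0, c=M4/2=2407/2212, d=(M5−M4)/(6·2)=-2407/13272, b=Δ4−h4·(2M4+M5)/6=-13109/3318
t_q=11/2 → seg 3, τ=3/2; S=4+47555/6636·τ+-2651/553·τ²+4337/6636·τ³=15595/2528

  seg 0: a=-1 b=15179/6636 c=0 d=-8543/6636
  seg 1: a=0 b=-5225/3318 c=-8543/2212 d=12109/6636
  seg 2: a=-4 b=16171/3318 c=15675/2212 d=-26279/6636
  seg 3: a=4 b=47555/6636 c=-2651/553 d=4337/6636
  seg 4: a=0 b=-13109/3318 c=2407/2212 d=-2407/13272
S(11/2) = 15595/2528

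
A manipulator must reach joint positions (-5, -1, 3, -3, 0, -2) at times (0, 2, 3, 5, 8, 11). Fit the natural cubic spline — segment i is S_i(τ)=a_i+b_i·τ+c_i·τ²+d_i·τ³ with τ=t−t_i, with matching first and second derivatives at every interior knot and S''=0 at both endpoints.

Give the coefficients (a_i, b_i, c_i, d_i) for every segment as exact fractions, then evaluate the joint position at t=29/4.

  seg 0: a=-5 b=2956/3597 c=0 d=2119/7194
  seg 1: a=-1 b=15670/3597 c=2119/1199 d=-7639/3597
  seg 2: a=3 b=497/327 c=-5520/1199 d=8431/7194
  seg 3: a=-3 b=-10187/3597 c=2911/1199 d=-12415/32373
  seg 4: a=0 b=4966/3597 c=-3682/3597 d=3682/32373
S(29/4) = -111225/76736

Δ: Δ0=2, Δ1=4, Δ2=-3, Δ3=1, Δ4=-2/3
row 1: diag=6, rhs=12; c'=1/6, d'=2
row 2: denom=6−1·1/6=35/6; d'=(-42−1·2)/(35/6)=-264/35
row 3: denom=10−2·12/35=326/35; d'=(24−2·-264/35)/(326/35)=684/163
row 4: denom=12−3·105/326=3597/326; d'=(-10−3·684/163)/(3597/326)=-7364/3597
back: M4=-7364/3597
back: M3=684/163−105/326·-7364/3597=5822/1199
back: M2=-264/35−12/35·5822/1199=-11040/1199
back: M1=2−1/6·-11040/1199=4238/1199
M: M0=0, M1=4238/1199, M2=-11040/1199, M3=5822/1199, M4=-7364/3597, M5=0
seg 0: a=-5, c=M0/2=0, d=(M1−M0)/(6·2)=2119/7194, b=Δ0−h0·(2M0+M1)/6=2956/3597
seg 1: a=-1, c=M1/2=2119/1199, d=(M2−M1)/(6·1)=-7639/3597, b=Δ1−h1·(2M1+M2)/6=15670/3597
seg 2: a=3, c=M2/2=-5520/1199, d=(M3−M2)/(6·2)=8431/7194, b=Δ2−h2·(2M2+M3)/6=497/327
seg 3: a=-3, c=M3/2=2911/1199, d=(M4−M3)/(6·3)=-12415/32373, b=Δ3−h3·(2M3+M4)/6=-10187/3597
seg 4: a=0, c=M4/2=-3682/3597, d=(M5−M4)/(6·3)=3682/32373, b=Δ4−h4·(2M4+M5)/6=4966/3597
t_q=29/4 → seg 3, τ=9/4; S=-3+-10187/3597·τ+2911/1199·τ²+-12415/32373·τ³=-111225/76736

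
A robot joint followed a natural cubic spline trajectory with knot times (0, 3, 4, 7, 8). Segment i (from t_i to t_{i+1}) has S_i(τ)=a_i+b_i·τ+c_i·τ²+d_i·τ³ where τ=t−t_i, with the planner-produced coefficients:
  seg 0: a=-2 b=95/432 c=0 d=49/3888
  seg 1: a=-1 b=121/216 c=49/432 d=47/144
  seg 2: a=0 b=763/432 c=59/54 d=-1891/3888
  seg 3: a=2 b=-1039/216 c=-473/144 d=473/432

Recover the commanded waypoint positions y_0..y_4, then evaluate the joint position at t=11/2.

y_0=-2 y_1=-1 y_2=0 y_3=2 y_4=-5
S(11/2) = 1331/384

y_0 = S_0(0) = a_0 = -2
y_1 = S_1(0) = a_1 = -1
y_2 = S_2(0) = a_2 = 0
y_3 = S_3(0) = a_3 = 2
y_4 = S_3(1) = -5
t_q=11/2 is in segment 2 (τ=3/2); S_2(τ)=1331/384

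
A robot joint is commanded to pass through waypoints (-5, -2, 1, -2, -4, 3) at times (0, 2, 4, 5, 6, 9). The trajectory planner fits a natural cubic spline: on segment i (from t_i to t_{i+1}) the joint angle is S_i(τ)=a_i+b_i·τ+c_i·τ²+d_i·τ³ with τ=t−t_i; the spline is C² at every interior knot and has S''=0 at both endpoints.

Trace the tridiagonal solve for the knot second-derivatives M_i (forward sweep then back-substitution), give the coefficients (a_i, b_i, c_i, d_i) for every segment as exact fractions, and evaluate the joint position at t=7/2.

Δ: Δ0=3/2, Δ1=3/2, Δ2=-3, Δ3=-2, Δ4=7/3
row 1: diag=8, rhs=0; c'=1/4, d'=0
row 2: denom=6−2·1/4=11/2; d'=(-27−2·0)/(11/2)=-54/11
row 3: denom=4−1·2/11=42/11; d'=(6−1·-54/11)/(42/11)=20/7
row 4: denom=8−1·11/42=325/42; d'=(26−1·20/7)/(325/42)=972/325
back: M4=972/325
back: M3=20/7−11/42·972/325=674/325
back: M2=-54/11−2/11·674/325=-1718/325
back: M1=0−1/4·-1718/325=859/650
M: M0=0, M1=859/650, M2=-1718/325, M3=674/325, M4=972/325, M5=0
seg 0: a=-5, c=M0/2=0, d=(M1−M0)/(6·2)=859/7800, b=Δ0−h0·(2M0+M1)/6=1033/975
seg 1: a=-2, c=M1/2=859/1300, d=(M2−M1)/(6·2)=-859/1560, b=Δ1−h1·(2M1+M2)/6=4643/1950
seg 2: a=1, c=M2/2=-859/325, d=(M3−M2)/(6·1)=92/75, b=Δ2−h2·(2M2+M3)/6=-1544/975
seg 3: a=-2, c=M3/2=337/325, d=(M4−M3)/(6·1)=149/975, b=Δ3−h3·(2M3+M4)/6=-622/195
seg 4: a=-4, c=M4/2=486/325, d=(M5−M4)/(6·3)=-54/325, b=Δ4−h4·(2M4+M5)/6=-641/975
t_q=7/2 → seg 1, τ=3/2; S=-2+4643/1950·τ+859/1300·τ²+-859/1560·τ³=24957/20800

  seg 0: a=-5 b=1033/975 c=0 d=859/7800
  seg 1: a=-2 b=4643/1950 c=859/1300 d=-859/1560
  seg 2: a=1 b=-1544/975 c=-859/325 d=92/75
  seg 3: a=-2 b=-622/195 c=337/325 d=149/975
  seg 4: a=-4 b=-641/975 c=486/325 d=-54/325
S(7/2) = 24957/20800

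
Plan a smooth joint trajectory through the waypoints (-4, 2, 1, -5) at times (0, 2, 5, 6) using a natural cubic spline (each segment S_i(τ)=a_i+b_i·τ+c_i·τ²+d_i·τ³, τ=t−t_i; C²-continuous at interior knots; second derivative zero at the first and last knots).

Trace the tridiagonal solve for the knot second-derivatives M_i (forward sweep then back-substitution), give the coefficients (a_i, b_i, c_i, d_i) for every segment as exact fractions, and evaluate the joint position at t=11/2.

Δ: Δ0=3, Δ1=-1/3, Δ2=-6
row 1: diag=10, rhs=-20; c'=3/10, d'=-2
row 2: denom=8−3·3/10=71/10; d'=(-34−3·-2)/(71/10)=-280/71
back: M2=-280/71
back: M1=-2−3/10·-280/71=-58/71
M: M0=0, M1=-58/71, M2=-280/71, M3=0
seg 0: a=-4, c=M0/2=0, d=(M1−M0)/(6·2)=-29/426, b=Δ0−h0·(2M0+M1)/6=697/213
seg 1: a=2, c=M1/2=-29/71, d=(M2−M1)/(6·3)=-37/213, b=Δ1−h1·(2M1+M2)/6=523/213
seg 2: a=1, c=M2/2=-140/71, d=(M3−M2)/(6·1)=140/213, b=Δ2−h2·(2M2+M3)/6=-998/213
t_q=11/2 → seg 2, τ=1/2; S=1+-998/213·τ+-140/71·τ²+140/213·τ³=-249/142

  seg 0: a=-4 b=697/213 c=0 d=-29/426
  seg 1: a=2 b=523/213 c=-29/71 d=-37/213
  seg 2: a=1 b=-998/213 c=-140/71 d=140/213
S(11/2) = -249/142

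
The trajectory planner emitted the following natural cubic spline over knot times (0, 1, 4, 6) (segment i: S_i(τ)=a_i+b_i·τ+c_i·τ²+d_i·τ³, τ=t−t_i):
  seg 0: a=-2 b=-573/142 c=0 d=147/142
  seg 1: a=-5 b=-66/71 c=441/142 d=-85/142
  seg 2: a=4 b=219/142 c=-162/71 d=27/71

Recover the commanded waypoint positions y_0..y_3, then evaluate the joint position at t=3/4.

y_0=-2 y_1=-5 y_2=4 y_3=1
S(3/4) = -41711/9088

y_0 = S_0(0) = a_0 = -2
y_1 = S_1(0) = a_1 = -5
y_2 = S_2(0) = a_2 = 4
y_3 = S_2(2) = 1
t_q=3/4 is in segment 0 (τ=3/4); S_0(τ)=-41711/9088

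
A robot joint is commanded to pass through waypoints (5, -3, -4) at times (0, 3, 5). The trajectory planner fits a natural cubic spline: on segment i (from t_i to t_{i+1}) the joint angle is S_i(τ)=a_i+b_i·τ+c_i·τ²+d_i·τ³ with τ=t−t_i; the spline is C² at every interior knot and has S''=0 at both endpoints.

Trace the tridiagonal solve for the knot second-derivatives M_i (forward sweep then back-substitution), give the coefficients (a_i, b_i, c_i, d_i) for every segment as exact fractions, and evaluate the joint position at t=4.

  seg 0: a=5 b=-199/60 c=0 d=13/180
  seg 1: a=-3 b=-41/30 c=13/20 d=-13/120
S(4) = -153/40

Δ: Δ0=-8/3, Δ1=-1/2
row 1: diag=10, rhs=13; c'=1/5, d'=13/10
back: M1=13/10
M: M0=0, M1=13/10, M2=0
seg 0: a=5, c=M0/2=0, d=(M1−M0)/(6·3)=13/180, b=Δ0−h0·(2M0+M1)/6=-199/60
seg 1: a=-3, c=M1/2=13/20, d=(M2−M1)/(6·2)=-13/120, b=Δ1−h1·(2M1+M2)/6=-41/30
t_q=4 → seg 1, τ=1; S=-3+-41/30·τ+13/20·τ²+-13/120·τ³=-153/40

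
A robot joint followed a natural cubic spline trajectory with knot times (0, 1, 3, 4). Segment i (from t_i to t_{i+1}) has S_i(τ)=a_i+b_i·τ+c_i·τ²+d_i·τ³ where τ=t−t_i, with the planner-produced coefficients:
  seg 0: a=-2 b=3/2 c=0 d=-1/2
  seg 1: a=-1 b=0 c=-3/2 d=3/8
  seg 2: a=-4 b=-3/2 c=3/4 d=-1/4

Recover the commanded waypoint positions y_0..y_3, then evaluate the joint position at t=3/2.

y_0=-2 y_1=-1 y_2=-4 y_3=-5
S(3/2) = -85/64

y_0 = S_0(0) = a_0 = -2
y_1 = S_1(0) = a_1 = -1
y_2 = S_2(0) = a_2 = -4
y_3 = S_2(1) = -5
t_q=3/2 is in segment 1 (τ=1/2); S_1(τ)=-85/64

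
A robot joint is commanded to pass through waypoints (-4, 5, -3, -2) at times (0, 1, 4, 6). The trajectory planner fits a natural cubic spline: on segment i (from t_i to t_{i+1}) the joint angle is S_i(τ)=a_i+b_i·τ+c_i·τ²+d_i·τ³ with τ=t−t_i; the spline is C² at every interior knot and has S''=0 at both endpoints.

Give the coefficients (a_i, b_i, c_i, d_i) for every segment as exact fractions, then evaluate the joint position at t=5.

Δ: Δ0=9, Δ1=-8/3, Δ2=1/2
row 1: diag=8, rhs=-70; c'=3/8, d'=-35/4
row 2: denom=10−3·3/8=71/8; d'=(19−3·-35/4)/(71/8)=362/71
back: M2=362/71
back: M1=-35/4−3/8·362/71=-757/71
M: M0=0, M1=-757/71, M2=362/71, M3=0
seg 0: a=-4, c=M0/2=0, d=(M1−M0)/(6·1)=-757/426, b=Δ0−h0·(2M0+M1)/6=4591/426
seg 1: a=5, c=M1/2=-757/142, d=(M2−M1)/(6·3)=373/426, b=Δ1−h1·(2M1+M2)/6=1160/213
seg 2: a=-3, c=M2/2=181/71, d=(M3−M2)/(6·2)=-181/426, b=Δ2−h2·(2M2+M3)/6=-1235/426
t_q=5 → seg 2, τ=1; S=-3+-1235/426·τ+181/71·τ²+-181/426·τ³=-268/71

  seg 0: a=-4 b=4591/426 c=0 d=-757/426
  seg 1: a=5 b=1160/213 c=-757/142 d=373/426
  seg 2: a=-3 b=-1235/426 c=181/71 d=-181/426
S(5) = -268/71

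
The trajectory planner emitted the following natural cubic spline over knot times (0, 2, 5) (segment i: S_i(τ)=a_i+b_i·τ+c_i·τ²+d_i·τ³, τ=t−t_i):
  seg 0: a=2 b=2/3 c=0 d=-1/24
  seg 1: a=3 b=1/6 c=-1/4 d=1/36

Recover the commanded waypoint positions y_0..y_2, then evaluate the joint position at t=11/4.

y_0 = S_0(0) = a_0 = 2
y_1 = S_1(0) = a_1 = 3
y_2 = S_1(3) = 2
t_q=11/4 is in segment 1 (τ=3/4); S_1(τ)=767/256

y_0=2 y_1=3 y_2=2
S(11/4) = 767/256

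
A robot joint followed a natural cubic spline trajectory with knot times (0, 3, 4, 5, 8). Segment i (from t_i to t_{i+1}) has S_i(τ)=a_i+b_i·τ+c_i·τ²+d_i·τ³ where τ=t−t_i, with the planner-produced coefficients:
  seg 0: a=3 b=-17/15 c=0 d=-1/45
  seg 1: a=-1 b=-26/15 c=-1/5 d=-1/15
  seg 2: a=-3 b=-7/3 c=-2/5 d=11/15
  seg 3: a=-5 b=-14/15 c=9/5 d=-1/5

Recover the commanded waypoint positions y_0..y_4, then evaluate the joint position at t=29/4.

y_0=3 y_1=-1 y_2=-3 y_3=-5 y_4=3
S(29/4) = -17/64

y_0 = S_0(0) = a_0 = 3
y_1 = S_1(0) = a_1 = -1
y_2 = S_2(0) = a_2 = -3
y_3 = S_3(0) = a_3 = -5
y_4 = S_3(3) = 3
t_q=29/4 is in segment 3 (τ=9/4); S_3(τ)=-17/64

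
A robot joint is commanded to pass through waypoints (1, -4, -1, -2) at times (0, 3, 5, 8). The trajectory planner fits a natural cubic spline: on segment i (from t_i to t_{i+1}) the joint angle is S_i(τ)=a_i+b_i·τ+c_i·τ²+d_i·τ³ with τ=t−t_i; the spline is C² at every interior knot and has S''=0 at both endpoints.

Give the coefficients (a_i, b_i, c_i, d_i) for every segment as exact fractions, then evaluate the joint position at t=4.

  seg 0: a=1 b=-133/48 c=0 d=53/432
  seg 1: a=-4 b=13/24 c=53/48 d=-5/16
  seg 2: a=-1 b=29/24 c=-37/48 d=37/432
S(4) = -8/3

Δ: Δ0=-5/3, Δ1=3/2, Δ2=-1/3
row 1: diag=10, rhs=19; c'=1/5, d'=19/10
row 2: denom=10−2·1/5=48/5; d'=(-11−2·19/10)/(48/5)=-37/24
back: M2=-37/24
back: M1=19/10−1/5·-37/24=53/24
M: M0=0, M1=53/24, M2=-37/24, M3=0
seg 0: a=1, c=M0/2=0, d=(M1−M0)/(6·3)=53/432, b=Δ0−h0·(2M0+M1)/6=-133/48
seg 1: a=-4, c=M1/2=53/48, d=(M2−M1)/(6·2)=-5/16, b=Δ1−h1·(2M1+M2)/6=13/24
seg 2: a=-1, c=M2/2=-37/48, d=(M3−M2)/(6·3)=37/432, b=Δ2−h2·(2M2+M3)/6=29/24
t_q=4 → seg 1, τ=1; S=-4+13/24·τ+53/48·τ²+-5/16·τ³=-8/3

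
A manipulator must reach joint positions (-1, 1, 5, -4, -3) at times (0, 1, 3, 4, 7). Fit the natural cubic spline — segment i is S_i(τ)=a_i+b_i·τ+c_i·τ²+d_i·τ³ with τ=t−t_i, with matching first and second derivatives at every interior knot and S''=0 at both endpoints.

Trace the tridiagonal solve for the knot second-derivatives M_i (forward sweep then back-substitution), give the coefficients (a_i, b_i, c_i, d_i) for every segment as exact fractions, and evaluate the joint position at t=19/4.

Δ: Δ0=2, Δ1=2, Δ2=-9, Δ3=1/3
row 1: diag=6, rhs=0; c'=1/3, d'=0
row 2: denom=6−2·1/3=16/3; d'=(-66−2·0)/(16/3)=-99/8
row 3: denom=8−1·3/16=125/16; d'=(56−1·-99/8)/(125/16)=1094/125
back: M3=1094/125
back: M2=-99/8−3/16·1094/125=-1752/125
back: M1=0−1/3·-1752/125=584/125
M: M0=0, M1=584/125, M2=-1752/125, M3=1094/125, M4=0
seg 0: a=-1, c=M0/2=0, d=(M1−M0)/(6·1)=292/375, b=Δ0−h0·(2M0+M1)/6=458/375
seg 1: a=1, c=M1/2=292/125, d=(M2−M1)/(6·2)=-584/375, b=Δ1−h1·(2M1+M2)/6=1334/375
seg 2: a=5, c=M2/2=-876/125, d=(M3−M2)/(6·1)=1423/375, b=Δ2−h2·(2M2+M3)/6=-434/75
seg 3: a=-4, c=M3/2=547/125, d=(M4−M3)/(6·3)=-547/1125, b=Δ3−h3·(2M3+M4)/6=-3157/375
t_q=19/4 → seg 3, τ=3/4; S=-4+-3157/375·τ+547/125·τ²+-547/1125·τ³=-64461/8000

  seg 0: a=-1 b=458/375 c=0 d=292/375
  seg 1: a=1 b=1334/375 c=292/125 d=-584/375
  seg 2: a=5 b=-434/75 c=-876/125 d=1423/375
  seg 3: a=-4 b=-3157/375 c=547/125 d=-547/1125
S(19/4) = -64461/8000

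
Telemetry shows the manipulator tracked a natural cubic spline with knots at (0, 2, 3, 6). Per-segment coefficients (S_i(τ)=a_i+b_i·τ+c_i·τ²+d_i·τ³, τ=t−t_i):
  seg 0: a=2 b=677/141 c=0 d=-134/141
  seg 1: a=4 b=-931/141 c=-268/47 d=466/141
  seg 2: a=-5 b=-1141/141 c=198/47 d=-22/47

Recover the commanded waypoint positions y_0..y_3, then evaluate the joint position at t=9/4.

y_0=2 y_1=4 y_2=-5 y_3=-4
S(9/4) = 3075/1504

y_0 = S_0(0) = a_0 = 2
y_1 = S_1(0) = a_1 = 4
y_2 = S_2(0) = a_2 = -5
y_3 = S_2(3) = -4
t_q=9/4 is in segment 1 (τ=1/4); S_1(τ)=3075/1504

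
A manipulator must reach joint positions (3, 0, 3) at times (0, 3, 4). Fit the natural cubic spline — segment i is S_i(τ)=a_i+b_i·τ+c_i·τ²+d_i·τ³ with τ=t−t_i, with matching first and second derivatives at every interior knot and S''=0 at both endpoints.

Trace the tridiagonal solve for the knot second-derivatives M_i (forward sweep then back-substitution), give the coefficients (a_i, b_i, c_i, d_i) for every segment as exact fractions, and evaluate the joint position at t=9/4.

  seg 0: a=3 b=-5/2 c=0 d=1/6
  seg 1: a=0 b=2 c=3/2 d=-1/2
S(9/4) = -93/128

Δ: Δ0=-1, Δ1=3
row 1: diag=8, rhs=24; c'=1/8, d'=3
back: M1=3
M: M0=0, M1=3, M2=0
seg 0: a=3, c=M0/2=0, d=(M1−M0)/(6·3)=1/6, b=Δ0−h0·(2M0+M1)/6=-5/2
seg 1: a=0, c=M1/2=3/2, d=(M2−M1)/(6·1)=-1/2, b=Δ1−h1·(2M1+M2)/6=2
t_q=9/4 → seg 0, τ=9/4; S=3+-5/2·τ+0·τ²+1/6·τ³=-93/128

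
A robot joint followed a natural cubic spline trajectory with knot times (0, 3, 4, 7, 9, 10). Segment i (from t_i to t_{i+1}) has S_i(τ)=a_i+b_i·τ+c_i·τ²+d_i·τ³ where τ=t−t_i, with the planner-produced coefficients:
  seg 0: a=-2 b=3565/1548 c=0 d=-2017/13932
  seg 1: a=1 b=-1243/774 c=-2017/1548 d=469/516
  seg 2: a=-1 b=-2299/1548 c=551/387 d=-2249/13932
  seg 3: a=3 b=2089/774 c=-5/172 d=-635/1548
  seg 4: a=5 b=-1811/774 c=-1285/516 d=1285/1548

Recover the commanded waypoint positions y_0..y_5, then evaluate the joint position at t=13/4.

y_0 = S_0(0) = a_0 = -2
y_1 = S_1(0) = a_1 = 1
y_2 = S_2(0) = a_2 = -1
y_3 = S_3(0) = a_3 = 3
y_4 = S_4(0) = a_4 = 5
y_5 = S_4(1) = 1
t_q=13/4 is in segment 1 (τ=1/4); S_1(τ)=17545/33024

y_0=-2 y_1=1 y_2=-1 y_3=3 y_4=5 y_5=1
S(13/4) = 17545/33024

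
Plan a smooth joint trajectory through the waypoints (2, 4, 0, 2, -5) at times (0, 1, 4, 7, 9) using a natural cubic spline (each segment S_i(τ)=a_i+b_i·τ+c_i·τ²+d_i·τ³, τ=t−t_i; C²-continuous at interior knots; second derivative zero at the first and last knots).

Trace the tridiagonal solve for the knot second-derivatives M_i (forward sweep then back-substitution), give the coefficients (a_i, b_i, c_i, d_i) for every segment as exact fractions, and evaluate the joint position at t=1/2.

  seg 0: a=2 b=4127/1596 c=0 d=-935/1596
  seg 1: a=4 b=661/798 c=-935/532 d=1655/4788
  seg 2: a=0 b=-613/1596 c=180/133 d=-1601/4788
  seg 3: a=2 b=-1031/798 c=-881/532 d=881/3192
S(1/2) = 13703/4256

Δ: Δ0=2, Δ1=-4/3, Δ2=2/3, Δ3=-7/2
row 1: diag=8, rhs=-20; c'=3/8, d'=-5/2
row 2: denom=12−3·3/8=87/8; d'=(12−3·-5/2)/(87/8)=52/29
row 3: denom=10−3·8/29=266/29; d'=(-25−3·52/29)/(266/29)=-881/266
back: M3=-881/266
back: M2=52/29−8/29·-881/266=360/133
back: M1=-5/2−3/8·360/133=-935/266
M: M0=0, M1=-935/266, M2=360/133, M3=-881/266, M4=0
seg 0: a=2, c=M0/2=0, d=(M1−M0)/(6·1)=-935/1596, b=Δ0−h0·(2M0+M1)/6=4127/1596
seg 1: a=4, c=M1/2=-935/532, d=(M2−M1)/(6·3)=1655/4788, b=Δ1−h1·(2M1+M2)/6=661/798
seg 2: a=0, c=M2/2=180/133, d=(M3−M2)/(6·3)=-1601/4788, b=Δ2−h2·(2M2+M3)/6=-613/1596
seg 3: a=2, c=M3/2=-881/532, d=(M4−M3)/(6·2)=881/3192, b=Δ3−h3·(2M3+M4)/6=-1031/798
t_q=1/2 → seg 0, τ=1/2; S=2+4127/1596·τ+0·τ²+-935/1596·τ³=13703/4256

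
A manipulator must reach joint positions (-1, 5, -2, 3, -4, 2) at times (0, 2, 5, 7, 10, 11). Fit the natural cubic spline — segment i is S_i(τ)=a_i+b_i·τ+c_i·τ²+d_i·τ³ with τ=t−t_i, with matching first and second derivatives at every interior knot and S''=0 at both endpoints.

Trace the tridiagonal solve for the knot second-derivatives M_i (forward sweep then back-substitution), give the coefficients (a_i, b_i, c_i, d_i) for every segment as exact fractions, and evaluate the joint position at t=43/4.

  seg 0: a=-1 b=28478/6141 c=0 d=-10055/24564
  seg 1: a=5 b=-1687/6141 c=-10055/4094 d=21737/36846
  seg 2: a=-2 b=11269/12282 c=5841/2047 d=-6332/6141
  seg 3: a=3 b=-515/12282 c=-6823/2047 d=10519/12282
  seg 4: a=-4 b=18935/6141 c=17911/4094 d=-17911/12282
S(43/4) = 41453/262016

Δ: Δ0=3, Δ1=-7/3, Δ2=5/2, Δ3=-7/3, Δ4=6
row 1: diag=10, rhs=-32; c'=3/10, d'=-16/5
row 2: denom=10−3·3/10=91/10; d'=(29−3·-16/5)/(91/10)=386/91
row 3: denom=10−2·20/91=870/91; d'=(-29−2·386/91)/(870/91)=-1137/290
row 4: denom=8−3·91/290=2047/290; d'=(50−3·-1137/290)/(2047/290)=17911/2047
back: M4=17911/2047
back: M3=-1137/290−91/290·17911/2047=-13646/2047
back: M2=386/91−20/91·-13646/2047=11682/2047
back: M1=-16/5−3/10·11682/2047=-10055/2047
M: M0=0, M1=-10055/2047, M2=11682/2047, M3=-13646/2047, M4=17911/2047, M5=0
seg 0: a=-1, c=M0/2=0, d=(M1−M0)/(6·2)=-10055/24564, b=Δ0−h0·(2M0+M1)/6=28478/6141
seg 1: a=5, c=M1/2=-10055/4094, d=(M2−M1)/(6·3)=21737/36846, b=Δ1−h1·(2M1+M2)/6=-1687/6141
seg 2: a=-2, c=M2/2=5841/2047, d=(M3−M2)/(6·2)=-6332/6141, b=Δ2−h2·(2M2+M3)/6=11269/12282
seg 3: a=3, c=M3/2=-6823/2047, d=(M4−M3)/(6·3)=10519/12282, b=Δ3−h3·(2M3+M4)/6=-515/12282
seg 4: a=-4, c=M4/2=17911/4094, d=(M5−M4)/(6·1)=-17911/12282, b=Δ4−h4·(2M4+M5)/6=18935/6141
t_q=43/4 → seg 4, τ=3/4; S=-4+18935/6141·τ+17911/4094·τ²+-17911/12282·τ³=41453/262016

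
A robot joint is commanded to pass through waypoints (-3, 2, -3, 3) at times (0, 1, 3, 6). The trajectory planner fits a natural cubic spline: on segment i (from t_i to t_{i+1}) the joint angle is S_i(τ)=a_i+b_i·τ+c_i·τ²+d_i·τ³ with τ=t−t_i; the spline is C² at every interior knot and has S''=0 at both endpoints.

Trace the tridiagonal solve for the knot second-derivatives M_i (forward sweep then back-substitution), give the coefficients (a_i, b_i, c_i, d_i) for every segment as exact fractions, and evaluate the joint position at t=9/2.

Δ: Δ0=5, Δ1=-5/2, Δ2=2
row 1: diag=6, rhs=-45; c'=1/3, d'=-15/2
row 2: denom=10−2·1/3=28/3; d'=(27−2·-15/2)/(28/3)=9/2
back: M2=9/2
back: M1=-15/2−1/3·9/2=-9
M: M0=0, M1=-9, M2=9/2, M3=0
seg 0: a=-3, c=M0/2=0, d=(M1−M0)/(6·1)=-3/2, b=Δ0−h0·(2M0+M1)/6=13/2
seg 1: a=2, c=M1/2=-9/2, d=(M2−M1)/(6·2)=9/8, b=Δ1−h1·(2M1+M2)/6=2
seg 2: a=-3, c=M2/2=9/4, d=(M3−M2)/(6·3)=-1/4, b=Δ2−h2·(2M2+M3)/6=-5/2
t_q=9/2 → seg 2, τ=3/2; S=-3+-5/2·τ+9/4·τ²+-1/4·τ³=-81/32

  seg 0: a=-3 b=13/2 c=0 d=-3/2
  seg 1: a=2 b=2 c=-9/2 d=9/8
  seg 2: a=-3 b=-5/2 c=9/4 d=-1/4
S(9/2) = -81/32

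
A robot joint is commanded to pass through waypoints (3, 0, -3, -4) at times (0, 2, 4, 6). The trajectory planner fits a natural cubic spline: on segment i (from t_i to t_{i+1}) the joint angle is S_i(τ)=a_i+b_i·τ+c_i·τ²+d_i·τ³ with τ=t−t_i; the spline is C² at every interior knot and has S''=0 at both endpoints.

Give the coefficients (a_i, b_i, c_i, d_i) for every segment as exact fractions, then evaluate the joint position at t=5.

  seg 0: a=3 b=-43/30 c=0 d=-1/60
  seg 1: a=0 b=-49/30 c=-1/10 d=1/12
  seg 2: a=-3 b=-31/30 c=2/5 d=-1/15
S(5) = -37/10

Δ: Δ0=-3/2, Δ1=-3/2, Δ2=-1/2
row 1: diag=8, rhs=0; c'=1/4, d'=0
row 2: denom=8−2·1/4=15/2; d'=(6−2·0)/(15/2)=4/5
back: M2=4/5
back: M1=0−1/4·4/5=-1/5
M: M0=0, M1=-1/5, M2=4/5, M3=0
seg 0: a=3, c=M0/2=0, d=(M1−M0)/(6·2)=-1/60, b=Δ0−h0·(2M0+M1)/6=-43/30
seg 1: a=0, c=M1/2=-1/10, d=(M2−M1)/(6·2)=1/12, b=Δ1−h1·(2M1+M2)/6=-49/30
seg 2: a=-3, c=M2/2=2/5, d=(M3−M2)/(6·2)=-1/15, b=Δ2−h2·(2M2+M3)/6=-31/30
t_q=5 → seg 2, τ=1; S=-3+-31/30·τ+2/5·τ²+-1/15·τ³=-37/10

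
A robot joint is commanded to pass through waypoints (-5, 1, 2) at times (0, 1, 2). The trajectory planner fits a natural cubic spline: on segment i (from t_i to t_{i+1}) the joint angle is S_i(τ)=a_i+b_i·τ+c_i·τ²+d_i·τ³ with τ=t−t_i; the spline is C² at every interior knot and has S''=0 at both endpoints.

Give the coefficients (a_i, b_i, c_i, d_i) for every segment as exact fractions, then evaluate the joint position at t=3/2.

  seg 0: a=-5 b=29/4 c=0 d=-5/4
  seg 1: a=1 b=7/2 c=-15/4 d=5/4
S(3/2) = 63/32

Δ: Δ0=6, Δ1=1
row 1: diag=4, rhs=-30; c'=1/4, d'=-15/2
back: M1=-15/2
M: M0=0, M1=-15/2, M2=0
seg 0: a=-5, c=M0/2=0, d=(M1−M0)/(6·1)=-5/4, b=Δ0−h0·(2M0+M1)/6=29/4
seg 1: a=1, c=M1/2=-15/4, d=(M2−M1)/(6·1)=5/4, b=Δ1−h1·(2M1+M2)/6=7/2
t_q=3/2 → seg 1, τ=1/2; S=1+7/2·τ+-15/4·τ²+5/4·τ³=63/32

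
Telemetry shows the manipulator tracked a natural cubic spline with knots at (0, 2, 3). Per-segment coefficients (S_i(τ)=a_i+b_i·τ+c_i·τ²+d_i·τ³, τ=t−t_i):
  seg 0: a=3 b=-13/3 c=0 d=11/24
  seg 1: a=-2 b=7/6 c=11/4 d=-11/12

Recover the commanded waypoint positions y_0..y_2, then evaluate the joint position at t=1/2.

y_0 = S_0(0) = a_0 = 3
y_1 = S_1(0) = a_1 = -2
y_2 = S_1(1) = 1
t_q=1/2 is in segment 0 (τ=1/2); S_0(τ)=57/64

y_0=3 y_1=-2 y_2=1
S(1/2) = 57/64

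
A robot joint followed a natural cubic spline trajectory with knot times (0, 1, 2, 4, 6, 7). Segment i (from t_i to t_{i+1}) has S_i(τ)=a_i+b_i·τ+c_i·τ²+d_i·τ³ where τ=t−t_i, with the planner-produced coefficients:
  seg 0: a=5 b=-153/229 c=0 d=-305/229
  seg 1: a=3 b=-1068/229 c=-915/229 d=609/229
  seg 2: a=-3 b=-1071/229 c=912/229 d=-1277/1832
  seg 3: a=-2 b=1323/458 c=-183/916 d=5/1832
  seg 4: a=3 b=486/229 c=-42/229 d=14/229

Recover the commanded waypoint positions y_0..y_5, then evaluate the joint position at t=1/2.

y_0 = S_0(0) = a_0 = 5
y_1 = S_1(0) = a_1 = 3
y_2 = S_2(0) = a_2 = -3
y_3 = S_3(0) = a_3 = -2
y_4 = S_4(0) = a_4 = 3
y_5 = S_4(1) = 5
t_q=1/2 is in segment 0 (τ=1/2); S_0(τ)=8243/1832

y_0=5 y_1=3 y_2=-3 y_3=-2 y_4=3 y_5=5
S(1/2) = 8243/1832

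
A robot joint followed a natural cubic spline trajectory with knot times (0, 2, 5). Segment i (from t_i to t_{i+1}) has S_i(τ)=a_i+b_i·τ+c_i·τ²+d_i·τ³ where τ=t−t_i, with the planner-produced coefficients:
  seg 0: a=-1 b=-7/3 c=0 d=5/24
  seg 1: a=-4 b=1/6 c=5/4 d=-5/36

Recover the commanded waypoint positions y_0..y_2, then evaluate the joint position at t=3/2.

y_0=-1 y_1=-4 y_2=4
S(3/2) = -243/64

y_0 = S_0(0) = a_0 = -1
y_1 = S_1(0) = a_1 = -4
y_2 = S_1(3) = 4
t_q=3/2 is in segment 0 (τ=3/2); S_0(τ)=-243/64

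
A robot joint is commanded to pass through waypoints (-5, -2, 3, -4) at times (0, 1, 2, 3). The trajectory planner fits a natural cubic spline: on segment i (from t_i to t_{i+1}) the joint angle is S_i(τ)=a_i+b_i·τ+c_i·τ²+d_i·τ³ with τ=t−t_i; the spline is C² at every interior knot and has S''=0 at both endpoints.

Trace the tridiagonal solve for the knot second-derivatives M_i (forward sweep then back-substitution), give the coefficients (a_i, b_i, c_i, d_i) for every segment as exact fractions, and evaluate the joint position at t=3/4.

Δ: Δ0=3, Δ1=5, Δ2=-7
row 1: diag=4, rhs=12; c'=1/4, d'=3
row 2: denom=4−1·1/4=15/4; d'=(-72−1·3)/(15/4)=-20
back: M2=-20
back: M1=3−1/4·-20=8
M: M0=0, M1=8, M2=-20, M3=0
seg 0: a=-5, c=M0/2=0, d=(M1−M0)/(6·1)=4/3, b=Δ0−h0·(2M0+M1)/6=5/3
seg 1: a=-2, c=M1/2=4, d=(M2−M1)/(6·1)=-14/3, b=Δ1−h1·(2M1+M2)/6=17/3
seg 2: a=3, c=M2/2=-10, d=(M3−M2)/(6·1)=10/3, b=Δ2−h2·(2M2+M3)/6=-1/3
t_q=3/4 → seg 0, τ=3/4; S=-5+5/3·τ+0·τ²+4/3·τ³=-51/16

  seg 0: a=-5 b=5/3 c=0 d=4/3
  seg 1: a=-2 b=17/3 c=4 d=-14/3
  seg 2: a=3 b=-1/3 c=-10 d=10/3
S(3/4) = -51/16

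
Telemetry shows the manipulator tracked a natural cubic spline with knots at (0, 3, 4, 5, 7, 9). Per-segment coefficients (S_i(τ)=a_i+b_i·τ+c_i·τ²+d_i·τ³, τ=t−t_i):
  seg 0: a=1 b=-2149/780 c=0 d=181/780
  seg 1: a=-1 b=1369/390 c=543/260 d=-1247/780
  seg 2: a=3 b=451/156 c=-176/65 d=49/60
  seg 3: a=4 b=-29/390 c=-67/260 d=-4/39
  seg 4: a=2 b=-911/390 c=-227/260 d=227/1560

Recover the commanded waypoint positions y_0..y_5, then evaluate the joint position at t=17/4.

y_0 = S_0(0) = a_0 = 1
y_1 = S_1(0) = a_1 = -1
y_2 = S_2(0) = a_2 = 3
y_3 = S_3(0) = a_3 = 4
y_4 = S_4(0) = a_4 = 2
y_5 = S_4(2) = -5
t_q=17/4 is in segment 2 (τ=1/4); S_2(τ)=59343/16640

y_0=1 y_1=-1 y_2=3 y_3=4 y_4=2 y_5=-5
S(17/4) = 59343/16640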